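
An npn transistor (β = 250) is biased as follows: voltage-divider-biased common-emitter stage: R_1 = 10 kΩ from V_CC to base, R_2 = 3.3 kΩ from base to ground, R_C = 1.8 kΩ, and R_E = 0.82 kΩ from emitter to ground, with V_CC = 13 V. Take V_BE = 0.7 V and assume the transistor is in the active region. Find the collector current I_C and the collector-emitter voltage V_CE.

Thevenize the base divider: V_Th = V_CC·R_2/(R_1+R_2) = 13×3.3/13.3 = 3.23 V, R_Th = R_1‖R_2 = 2.48 kΩ.
Base-emitter loop: V_Th = I_B·R_Th + V_BE + (β+1)I_B·R_E, so I_B = (3.23 − 0.7) / (2.48 + 251×0.82) = 0.0121 mA.
I_C = β·I_B = 250×0.0121 = 3.03 mA, and I_E = (β+1)I_B = 3.04 mA.
V_CE = V_CC − I_C·R_C − I_E·R_E = 13 − 3.03×1.8 − 3.04×0.82 = 5.05 V.
V_CE = 5.05 V > 0.2 V confirms active-region operation.

I_C ≈ 3 mA, V_CE ≈ 5 V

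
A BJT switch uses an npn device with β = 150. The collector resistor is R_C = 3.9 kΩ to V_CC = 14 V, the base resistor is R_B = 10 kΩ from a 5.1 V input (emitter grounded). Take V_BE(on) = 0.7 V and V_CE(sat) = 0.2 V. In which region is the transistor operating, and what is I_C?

Assume active: I_B = (5.1 − 0.7)/10 = 0.44 mA, giving I_C = β·I_B = 66 mA.
But then V_CE = 14 − 66×3.9 = -243 V < V_CE(sat) = 0.2 V — impossible in the active region.
So the transistor is saturated. With V_CE = 0.2 V, I_C = (V_CC − 0.2)/R_C = 13.8/3.9 = 3.54 mA.
Check: β·I_B = 66 mA > I_C = 3.54 mA, confirming saturation.

saturation; I_C ≈ 3.5 mA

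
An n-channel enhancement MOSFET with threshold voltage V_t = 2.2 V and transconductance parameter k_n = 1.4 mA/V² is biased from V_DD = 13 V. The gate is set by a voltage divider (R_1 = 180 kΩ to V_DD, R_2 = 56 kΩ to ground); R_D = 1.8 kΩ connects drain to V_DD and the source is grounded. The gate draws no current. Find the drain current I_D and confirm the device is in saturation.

I_D ≈ 0.55 mA

V_G = V_DD·R_2/(R_1+R_2) = 13×56/236 = 3.08 V. With the source grounded, V_GS = V_G = 3.08 V.
Assume saturation: I_D = (k_n/2)(V_GS − V_t)² = (1.4/2)×(3.08 − 2.2)² = 0.7×0.885² = 0.548 mA.
V_DS = V_DD − I_D·R_D = 13 − 0.548×1.8 = 12 V.
Saturation requires V_DS ≥ V_GS − V_t = 0.885 V; 12 ≥ 0.885 ✓.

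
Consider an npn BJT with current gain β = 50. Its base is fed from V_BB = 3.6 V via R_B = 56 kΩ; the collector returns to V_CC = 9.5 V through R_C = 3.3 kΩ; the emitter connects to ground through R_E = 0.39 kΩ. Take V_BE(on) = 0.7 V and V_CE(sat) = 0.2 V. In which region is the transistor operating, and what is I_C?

Assume active. Base-emitter loop: I_B = (V_BB − V_BE)/(R_B + (β+1)R_E) = (3.6 − 0.7)/(56 + 51×0.39) = 0.0382 mA.
I_C = β·I_B = 50×0.0382 = 1.91 mA.
V_CE = V_CC − I_C·R_C − I_E·R_E = 9.5 − 1.91×3.3 − 1.95×0.39 = 2.43 V > V_CE(sat), so the active-region assumption holds.

active; I_C ≈ 1.9 mA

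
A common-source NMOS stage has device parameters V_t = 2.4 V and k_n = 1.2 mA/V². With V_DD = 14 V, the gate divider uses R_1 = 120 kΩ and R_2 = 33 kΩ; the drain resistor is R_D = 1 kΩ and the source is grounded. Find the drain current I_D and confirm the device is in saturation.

V_G = V_DD·R_2/(R_1+R_2) = 14×33/153 = 3.02 V. With the source grounded, V_GS = V_G = 3.02 V.
Assume saturation: I_D = (k_n/2)(V_GS − V_t)² = (1.2/2)×(3.02 − 2.4)² = 0.6×0.62² = 0.23 mA.
V_DS = V_DD − I_D·R_D = 14 − 0.23×1 = 13.8 V.
Saturation requires V_DS ≥ V_GS − V_t = 0.62 V; 13.8 ≥ 0.62 ✓.

I_D ≈ 0.23 mA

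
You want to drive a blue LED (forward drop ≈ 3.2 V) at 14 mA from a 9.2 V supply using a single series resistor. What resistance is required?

The resistor drops V_S − V_D = 9.2 − 3.2 = 6 V at 14 mA.
R = 6 V / 14 mA = 0.429 kΩ.

R ≈ 0.43 kΩ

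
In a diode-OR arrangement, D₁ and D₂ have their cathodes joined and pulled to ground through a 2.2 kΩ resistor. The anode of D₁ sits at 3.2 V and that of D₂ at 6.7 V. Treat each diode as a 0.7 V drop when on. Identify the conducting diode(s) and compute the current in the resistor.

Assume both conduct. Then node N would need to be at both 3.2−0.7 = 2.5 V and 6.7−0.7 = 6 V, which is impossible.
Assume only D₂ conducts: V_N = 6.7 − 0.7 = 6 V, so I_R = 6/2.2 = 2.73 mA.
Check D₁: its anode-to-cathode voltage is 3.2 − 6 = -2.8 V < 0.7 V, so it is off. The assumption is consistent.

Only D₂ conducts; I_R ≈ 2.7 mA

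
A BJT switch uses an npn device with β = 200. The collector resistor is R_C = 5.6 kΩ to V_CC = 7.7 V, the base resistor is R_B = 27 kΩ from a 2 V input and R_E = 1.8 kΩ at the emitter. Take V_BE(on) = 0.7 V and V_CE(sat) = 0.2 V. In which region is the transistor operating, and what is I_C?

Assume active. Base-emitter loop: I_B = (V_BB − V_BE)/(R_B + (β+1)R_E) = (2 − 0.7)/(27 + 201×1.8) = 0.00334 mA.
I_C = β·I_B = 200×0.00334 = 0.669 mA.
V_CE = V_CC − I_C·R_C − I_E·R_E = 7.7 − 0.669×5.6 − 0.672×1.8 = 2.75 V > V_CE(sat), so the active-region assumption holds.

active; I_C ≈ 0.67 mA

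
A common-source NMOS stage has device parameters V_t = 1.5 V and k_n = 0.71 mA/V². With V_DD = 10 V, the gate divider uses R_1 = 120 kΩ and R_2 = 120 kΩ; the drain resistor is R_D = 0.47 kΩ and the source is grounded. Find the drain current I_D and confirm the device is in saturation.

V_G = V_DD·R_2/(R_1+R_2) = 10×120/240 = 5 V. With the source grounded, V_GS = V_G = 5 V.
Assume saturation: I_D = (k_n/2)(V_GS − V_t)² = (0.71/2)×(5 − 1.5)² = 0.355×3.5² = 4.35 mA.
V_DS = V_DD − I_D·R_D = 10 − 4.35×0.47 = 7.96 V.
Saturation requires V_DS ≥ V_GS − V_t = 3.5 V; 7.96 ≥ 3.5 ✓.

I_D ≈ 4.3 mA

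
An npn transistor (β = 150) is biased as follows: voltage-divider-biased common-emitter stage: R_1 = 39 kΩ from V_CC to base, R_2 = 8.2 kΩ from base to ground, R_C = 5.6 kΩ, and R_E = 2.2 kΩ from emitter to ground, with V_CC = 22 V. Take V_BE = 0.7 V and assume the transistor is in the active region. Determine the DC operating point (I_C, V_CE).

I_C ≈ 1.4 mA, V_CE ≈ 11 V

Thevenize the base divider: V_Th = V_CC·R_2/(R_1+R_2) = 22×8.2/47.2 = 3.82 V, R_Th = R_1‖R_2 = 6.78 kΩ.
Base-emitter loop: V_Th = I_B·R_Th + V_BE + (β+1)I_B·R_E, so I_B = (3.82 − 0.7) / (6.78 + 151×2.2) = 0.00921 mA.
I_C = β·I_B = 150×0.00921 = 1.38 mA, and I_E = (β+1)I_B = 1.39 mA.
V_CE = V_CC − I_C·R_C − I_E·R_E = 22 − 1.38×5.6 − 1.39×2.2 = 11.2 V.
V_CE = 11.2 V > 0.2 V confirms active-region operation.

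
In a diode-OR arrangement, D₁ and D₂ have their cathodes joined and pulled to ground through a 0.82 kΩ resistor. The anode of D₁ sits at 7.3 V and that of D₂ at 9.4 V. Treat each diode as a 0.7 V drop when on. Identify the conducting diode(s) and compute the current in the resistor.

Only D₂ conducts; I_R ≈ 11 mA

Assume both conduct. Then node N would need to be at both 7.3−0.7 = 6.6 V and 9.4−0.7 = 8.7 V, which is impossible.
Assume only D₂ conducts: V_N = 9.4 − 0.7 = 8.7 V, so I_R = 8.7/0.82 = 10.6 mA.
Check D₁: its anode-to-cathode voltage is 7.3 − 8.7 = -1.4 V < 0.7 V, so it is off. The assumption is consistent.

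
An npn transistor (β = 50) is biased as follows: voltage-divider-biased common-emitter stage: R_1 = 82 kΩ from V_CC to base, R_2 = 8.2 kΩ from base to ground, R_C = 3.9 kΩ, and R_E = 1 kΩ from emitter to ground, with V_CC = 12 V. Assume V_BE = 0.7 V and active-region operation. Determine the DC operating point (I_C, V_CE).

Thevenize the base divider: V_Th = V_CC·R_2/(R_1+R_2) = 12×8.2/90.2 = 1.09 V, R_Th = R_1‖R_2 = 7.45 kΩ.
Base-emitter loop: V_Th = I_B·R_Th + V_BE + (β+1)I_B·R_E, so I_B = (1.09 − 0.7) / (7.45 + 51×1) = 0.00669 mA.
I_C = β·I_B = 50×0.00669 = 0.334 mA, and I_E = (β+1)I_B = 0.341 mA.
V_CE = V_CC − I_C·R_C − I_E·R_E = 12 − 0.334×3.9 − 0.341×1 = 10.4 V.
V_CE = 10.4 V > 0.2 V confirms active-region operation.

I_C ≈ 0.33 mA, V_CE ≈ 10 V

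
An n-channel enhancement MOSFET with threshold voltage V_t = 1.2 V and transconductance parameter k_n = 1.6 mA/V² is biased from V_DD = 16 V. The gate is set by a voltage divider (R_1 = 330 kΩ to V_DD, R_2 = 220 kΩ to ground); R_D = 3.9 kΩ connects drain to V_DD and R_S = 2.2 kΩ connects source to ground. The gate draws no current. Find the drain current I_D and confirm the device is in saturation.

V_G = V_DD·R_2/(R_1+R_2) = 16×220/550 = 6.4 V.
Assume saturation: I_D = (k_n/2)(V_GS − V_t)² with V_GS = V_G − I_D·R_S = 6.4 − 2.2·I_D.
Substituting gives 3.87·I_D² − 19.3·I_D + 21.6 = 0, with roots I_D = 1.7 or 3.28 mA.
The root I_D = 3.28 mA gives V_GS = -0.826 V ≤ V_t, so take I_D = 1.7 mA.
Then V_GS = 2.66 V and V_DS = V_DD − I_D(R_D+R_S) = 16 − 1.7×6.1 = 5.62 V.
Saturation requires V_DS ≥ V_GS − V_t = 1.46 V; 5.62 ≥ 1.46 ✓.

I_D ≈ 1.7 mA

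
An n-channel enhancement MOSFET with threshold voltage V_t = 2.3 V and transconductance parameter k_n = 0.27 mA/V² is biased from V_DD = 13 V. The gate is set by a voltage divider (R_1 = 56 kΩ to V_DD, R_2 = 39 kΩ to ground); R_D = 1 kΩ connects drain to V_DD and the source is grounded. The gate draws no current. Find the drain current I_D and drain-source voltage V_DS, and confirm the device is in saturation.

V_G = V_DD·R_2/(R_1+R_2) = 13×39/95 = 5.34 V. With the source grounded, V_GS = V_G = 5.34 V.
Assume saturation: I_D = (k_n/2)(V_GS − V_t)² = (0.27/2)×(5.34 − 2.3)² = 0.135×3.04² = 1.25 mA.
V_DS = V_DD − I_D·R_D = 13 − 1.25×1 = 11.8 V.
Saturation requires V_DS ≥ V_GS − V_t = 3.04 V; 11.8 ≥ 3.04 ✓.

I_D ≈ 1.2 mA, V_DS ≈ 12 V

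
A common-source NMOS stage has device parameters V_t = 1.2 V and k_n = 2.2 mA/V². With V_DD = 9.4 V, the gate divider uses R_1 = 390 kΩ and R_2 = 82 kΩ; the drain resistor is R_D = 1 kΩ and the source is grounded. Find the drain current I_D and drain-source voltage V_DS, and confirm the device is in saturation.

V_G = V_DD·R_2/(R_1+R_2) = 9.4×82/472 = 1.63 V. With the source grounded, V_GS = V_G = 1.63 V.
Assume saturation: I_D = (k_n/2)(V_GS − V_t)² = (2.2/2)×(1.63 − 1.2)² = 1.1×0.433² = 0.206 mA.
V_DS = V_DD − I_D·R_D = 9.4 − 0.206×1 = 9.19 V.
Saturation requires V_DS ≥ V_GS − V_t = 0.433 V; 9.19 ≥ 0.433 ✓.

I_D ≈ 0.21 mA, V_DS ≈ 9.2 V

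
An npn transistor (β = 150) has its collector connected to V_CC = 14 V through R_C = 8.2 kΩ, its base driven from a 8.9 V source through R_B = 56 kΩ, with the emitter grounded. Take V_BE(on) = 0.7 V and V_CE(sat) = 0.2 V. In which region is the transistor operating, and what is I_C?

saturation; I_C ≈ 1.7 mA

Assume active: I_B = (8.9 − 0.7)/56 = 0.146 mA, giving I_C = β·I_B = 22 mA.
But then V_CE = 14 − 22×8.2 = -166 V < V_CE(sat) = 0.2 V — impossible in the active region.
So the transistor is saturated. With V_CE = 0.2 V, I_C = (V_CC − 0.2)/R_C = 13.8/8.2 = 1.68 mA.
Check: β·I_B = 22 mA > I_C = 1.68 mA, confirming saturation.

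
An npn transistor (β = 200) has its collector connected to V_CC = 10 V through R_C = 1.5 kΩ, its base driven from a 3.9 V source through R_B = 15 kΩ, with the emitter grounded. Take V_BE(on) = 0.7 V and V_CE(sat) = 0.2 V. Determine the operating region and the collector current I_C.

saturation; I_C ≈ 6.5 mA

Assume active: I_B = (3.9 − 0.7)/15 = 0.213 mA, giving I_C = β·I_B = 42.7 mA.
But then V_CE = 10 − 42.7×1.5 = -54 V < V_CE(sat) = 0.2 V — impossible in the active region.
So the transistor is saturated. With V_CE = 0.2 V, I_C = (V_CC − 0.2)/R_C = 9.8/1.5 = 6.53 mA.
Check: β·I_B = 42.7 mA > I_C = 6.53 mA, confirming saturation.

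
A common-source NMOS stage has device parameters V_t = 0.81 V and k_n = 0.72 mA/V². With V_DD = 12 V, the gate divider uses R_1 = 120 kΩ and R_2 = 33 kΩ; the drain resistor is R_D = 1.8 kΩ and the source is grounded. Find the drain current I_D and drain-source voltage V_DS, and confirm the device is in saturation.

V_G = V_DD·R_2/(R_1+R_2) = 12×33/153 = 2.59 V. With the source grounded, V_GS = V_G = 2.59 V.
Assume saturation: I_D = (k_n/2)(V_GS − V_t)² = (0.72/2)×(2.59 − 0.81)² = 0.36×1.78² = 1.14 mA.
V_DS = V_DD − I_D·R_D = 12 − 1.14×1.8 = 9.95 V.
Saturation requires V_DS ≥ V_GS − V_t = 1.78 V; 9.95 ≥ 1.78 ✓.

I_D ≈ 1.1 mA, V_DS ≈ 10 V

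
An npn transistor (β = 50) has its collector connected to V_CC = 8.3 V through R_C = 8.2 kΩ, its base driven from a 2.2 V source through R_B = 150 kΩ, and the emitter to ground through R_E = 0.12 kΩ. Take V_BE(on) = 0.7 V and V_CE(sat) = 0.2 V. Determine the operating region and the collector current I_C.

Assume active. Base-emitter loop: I_B = (V_BB − V_BE)/(R_B + (β+1)R_E) = (2.2 − 0.7)/(150 + 51×0.12) = 0.00961 mA.
I_C = β·I_B = 50×0.00961 = 0.48 mA.
V_CE = V_CC − I_C·R_C − I_E·R_E = 8.3 − 0.48×8.2 − 0.49×0.12 = 4.3 V > V_CE(sat), so the active-region assumption holds.

active; I_C ≈ 0.48 mA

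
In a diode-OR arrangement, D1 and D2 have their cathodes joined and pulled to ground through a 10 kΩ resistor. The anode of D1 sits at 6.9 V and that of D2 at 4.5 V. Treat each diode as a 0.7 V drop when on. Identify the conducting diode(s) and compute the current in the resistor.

Only D1 conducts; I_R ≈ 0.62 mA

Assume both conduct. Then node N would need to be at both 6.9−0.7 = 6.2 V and 4.5−0.7 = 3.8 V, which is impossible.
Assume only D1 conducts: V_N = 6.9 − 0.7 = 6.2 V, so I_R = 6.2/10 = 0.62 mA.
Check D2: its anode-to-cathode voltage is 4.5 − 6.2 = -1.7 V < 0.7 V, so it is off. The assumption is consistent.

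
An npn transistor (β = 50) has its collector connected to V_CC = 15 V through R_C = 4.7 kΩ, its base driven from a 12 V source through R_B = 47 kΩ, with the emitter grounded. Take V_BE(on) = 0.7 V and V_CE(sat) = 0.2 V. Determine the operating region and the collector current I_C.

Assume active: I_B = (12 − 0.7)/47 = 0.24 mA, giving I_C = β·I_B = 12 mA.
But then V_CE = 15 − 12×4.7 = -41.5 V < V_CE(sat) = 0.2 V — impossible in the active region.
So the transistor is saturated. With V_CE = 0.2 V, I_C = (V_CC − 0.2)/R_C = 14.8/4.7 = 3.15 mA.
Check: β·I_B = 12 mA > I_C = 3.15 mA, confirming saturation.

saturation; I_C ≈ 3.1 mA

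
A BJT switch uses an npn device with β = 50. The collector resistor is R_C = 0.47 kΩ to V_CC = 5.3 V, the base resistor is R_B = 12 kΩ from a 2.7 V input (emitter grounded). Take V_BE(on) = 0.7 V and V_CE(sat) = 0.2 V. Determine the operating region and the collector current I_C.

Assume active. Base-emitter loop: I_B = (V_BB − V_BE)/R_B = (2.7 − 0.7)/12 = 0.167 mA.
I_C = β·I_B = 50×0.167 = 8.33 mA.
V_CE = V_CC − I_C·R_C = 5.3 − 8.33×0.47 = 1.38 V > V_CE(sat), so the active-region assumption holds.

active; I_C ≈ 8.3 mA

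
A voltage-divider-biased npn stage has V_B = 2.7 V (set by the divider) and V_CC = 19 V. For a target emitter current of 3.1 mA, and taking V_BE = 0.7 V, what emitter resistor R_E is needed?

V_E = V_B − V_BE = 2.7 − 0.7 = 2 V.
R_E = V_E / I_E = 2 / 3.1 = 0.645 kΩ.

R_E ≈ 0.65 kΩ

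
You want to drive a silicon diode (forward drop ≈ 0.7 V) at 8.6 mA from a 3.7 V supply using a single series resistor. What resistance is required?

The resistor drops V_S − V_D = 3.7 − 0.7 = 3 V at 8.6 mA.
R = 3 V / 8.6 mA = 0.349 kΩ.

R ≈ 0.35 kΩ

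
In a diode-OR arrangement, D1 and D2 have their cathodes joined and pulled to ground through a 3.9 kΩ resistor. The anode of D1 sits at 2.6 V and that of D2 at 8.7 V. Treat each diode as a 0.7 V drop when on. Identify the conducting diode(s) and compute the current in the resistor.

Only D2 conducts; I_R ≈ 2.1 mA

Assume both conduct. Then node N would need to be at both 2.6−0.7 = 1.9 V and 8.7−0.7 = 8 V, which is impossible.
Assume only D2 conducts: V_N = 8.7 − 0.7 = 8 V, so I_R = 8/3.9 = 2.05 mA.
Check D1: its anode-to-cathode voltage is 2.6 − 8 = -5.4 V < 0.7 V, so it is off. The assumption is consistent.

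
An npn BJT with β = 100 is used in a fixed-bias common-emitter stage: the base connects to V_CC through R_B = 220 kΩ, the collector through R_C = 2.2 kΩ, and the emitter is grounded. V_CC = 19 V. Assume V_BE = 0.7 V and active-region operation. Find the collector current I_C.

I_C ≈ 8.3 mA

Base loop: V_CC = I_B·R_B + V_BE, so I_B = (19 − 0.7)/220 kΩ = 0.0832 mA.
In the active region I_C = β·I_B = 100 × 0.0832 = 8.32 mA.
Collector loop: V_CE = V_CC − I_C·R_C = 19 − 8.32×2.2 = 0.7 V.
Since V_CE = 0.7 V > V_CE(sat) ≈ 0.2 V, the transistor is in the active region as assumed.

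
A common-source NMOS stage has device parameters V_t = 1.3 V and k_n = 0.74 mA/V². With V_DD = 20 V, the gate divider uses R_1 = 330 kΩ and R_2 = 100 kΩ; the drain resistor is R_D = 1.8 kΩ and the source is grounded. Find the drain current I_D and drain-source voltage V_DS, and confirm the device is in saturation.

V_G = V_DD·R_2/(R_1+R_2) = 20×100/430 = 4.65 V. With the source grounded, V_GS = V_G = 4.65 V.
Assume saturation: I_D = (k_n/2)(V_GS − V_t)² = (0.74/2)×(4.65 − 1.3)² = 0.37×3.35² = 4.16 mA.
V_DS = V_DD − I_D·R_D = 20 − 4.16×1.8 = 12.5 V.
Saturation requires V_DS ≥ V_GS − V_t = 3.35 V; 12.5 ≥ 3.35 ✓.

I_D ≈ 4.2 mA, V_DS ≈ 13 V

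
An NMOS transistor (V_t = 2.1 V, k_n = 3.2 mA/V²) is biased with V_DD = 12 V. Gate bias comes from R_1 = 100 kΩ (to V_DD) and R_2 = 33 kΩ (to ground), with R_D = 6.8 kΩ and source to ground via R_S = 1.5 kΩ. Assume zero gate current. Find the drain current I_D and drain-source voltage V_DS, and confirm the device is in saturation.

V_G = V_DD·R_2/(R_1+R_2) = 12×33/133 = 2.98 V.
Assume saturation: I_D = (k_n/2)(V_GS − V_t)² with V_GS = V_G − I_D·R_S = 2.98 − 1.5·I_D.
Substituting gives 3.6·I_D² − 5.21·I_D + 1.23 = 0, with roots I_D = 0.297 or 1.15 mA.
The root I_D = 1.15 mA gives V_GS = 1.25 V ≤ V_t, so take I_D = 0.297 mA.
Then V_GS = 2.53 V and V_DS = V_DD − I_D(R_D+R_S) = 12 − 0.297×8.3 = 9.53 V.
Saturation requires V_DS ≥ V_GS − V_t = 0.431 V; 9.53 ≥ 0.431 ✓.

I_D ≈ 0.3 mA, V_DS ≈ 9.5 V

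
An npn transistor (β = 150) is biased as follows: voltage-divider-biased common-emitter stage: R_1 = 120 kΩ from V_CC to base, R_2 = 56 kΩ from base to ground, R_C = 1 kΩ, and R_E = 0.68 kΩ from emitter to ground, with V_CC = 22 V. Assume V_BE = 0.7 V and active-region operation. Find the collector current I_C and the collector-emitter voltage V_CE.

I_C ≈ 6.7 mA, V_CE ≈ 11 V

Thevenize the base divider: V_Th = V_CC·R_2/(R_1+R_2) = 22×56/176 = 7 V, R_Th = R_1‖R_2 = 38.2 kΩ.
Base-emitter loop: V_Th = I_B·R_Th + V_BE + (β+1)I_B·R_E, so I_B = (7 − 0.7) / (38.2 + 151×0.68) = 0.0447 mA.
I_C = β·I_B = 150×0.0447 = 6.71 mA, and I_E = (β+1)I_B = 6.75 mA.
V_CE = V_CC − I_C·R_C − I_E·R_E = 22 − 6.71×1 − 6.75×0.68 = 10.7 V.
V_CE = 10.7 V > 0.2 V confirms active-region operation.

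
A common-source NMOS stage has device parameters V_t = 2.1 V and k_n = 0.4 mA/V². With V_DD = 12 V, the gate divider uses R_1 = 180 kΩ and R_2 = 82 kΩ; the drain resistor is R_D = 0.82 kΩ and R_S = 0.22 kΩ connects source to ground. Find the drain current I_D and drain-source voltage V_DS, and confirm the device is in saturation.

V_G = V_DD·R_2/(R_1+R_2) = 12×82/262 = 3.76 V.
Assume saturation: I_D = (k_n/2)(V_GS − V_t)² with V_GS = V_G − I_D·R_S = 3.76 − 0.22·I_D.
Substituting gives 0.00968·I_D² − 1.15·I_D + 0.548 = 0, with roots I_D = 0.481 or 118 mA.
The root I_D = 118 mA gives V_GS = -22.2 V ≤ V_t, so take I_D = 0.481 mA.
Then V_GS = 3.65 V and V_DS = V_DD − I_D(R_D+R_S) = 12 − 0.481×1.04 = 11.5 V.
Saturation requires V_DS ≥ V_GS − V_t = 1.55 V; 11.5 ≥ 1.55 ✓.

I_D ≈ 0.48 mA, V_DS ≈ 12 V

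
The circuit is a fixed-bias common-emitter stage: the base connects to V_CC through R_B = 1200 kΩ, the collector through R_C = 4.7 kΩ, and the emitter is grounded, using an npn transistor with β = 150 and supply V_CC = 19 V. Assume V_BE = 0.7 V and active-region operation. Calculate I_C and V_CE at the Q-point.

I_C ≈ 2.3 mA, V_CE ≈ 8.2 V

Base loop: V_CC = I_B·R_B + V_BE, so I_B = (19 − 0.7)/1200 kΩ = 0.0153 mA.
In the active region I_C = β·I_B = 150 × 0.0153 = 2.29 mA.
Collector loop: V_CE = V_CC − I_C·R_C = 19 − 2.29×4.7 = 8.25 V.
Since V_CE = 8.25 V > V_CE(sat) ≈ 0.2 V, the transistor is in the active region as assumed.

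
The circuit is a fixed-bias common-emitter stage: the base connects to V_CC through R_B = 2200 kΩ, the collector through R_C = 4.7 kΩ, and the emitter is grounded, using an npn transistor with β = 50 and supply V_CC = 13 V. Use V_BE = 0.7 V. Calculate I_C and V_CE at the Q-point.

I_C ≈ 0.28 mA, V_CE ≈ 12 V

Base loop: V_CC = I_B·R_B + V_BE, so I_B = (13 − 0.7)/2200 kΩ = 0.00559 mA.
In the active region I_C = β·I_B = 50 × 0.00559 = 0.28 mA.
Collector loop: V_CE = V_CC − I_C·R_C = 13 − 0.28×4.7 = 11.7 V.
Since V_CE = 11.7 V > V_CE(sat) ≈ 0.2 V, the transistor is in the active region as assumed.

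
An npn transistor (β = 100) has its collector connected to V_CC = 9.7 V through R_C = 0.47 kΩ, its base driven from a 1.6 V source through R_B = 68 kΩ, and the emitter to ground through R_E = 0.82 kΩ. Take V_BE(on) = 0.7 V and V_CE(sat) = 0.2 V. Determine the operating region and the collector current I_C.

Assume active. Base-emitter loop: I_B = (V_BB − V_BE)/(R_B + (β+1)R_E) = (1.6 − 0.7)/(68 + 101×0.82) = 0.00597 mA.
I_C = β·I_B = 100×0.00597 = 0.597 mA.
V_CE = V_CC − I_C·R_C − I_E·R_E = 9.7 − 0.597×0.47 − 0.603×0.82 = 8.93 V > V_CE(sat), so the active-region assumption holds.

active; I_C ≈ 0.6 mA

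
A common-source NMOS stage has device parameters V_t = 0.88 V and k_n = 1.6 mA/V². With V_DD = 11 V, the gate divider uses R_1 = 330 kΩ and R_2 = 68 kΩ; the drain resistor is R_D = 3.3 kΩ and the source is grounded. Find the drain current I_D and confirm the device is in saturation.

V_G = V_DD·R_2/(R_1+R_2) = 11×68/398 = 1.88 V. With the source grounded, V_GS = V_G = 1.88 V.
Assume saturation: I_D = (k_n/2)(V_GS − V_t)² = (1.6/2)×(1.88 − 0.88)² = 0.8×0.999² = 0.799 mA.
V_DS = V_DD − I_D·R_D = 11 − 0.799×3.3 = 8.36 V.
Saturation requires V_DS ≥ V_GS − V_t = 0.999 V; 8.36 ≥ 0.999 ✓.

I_D ≈ 0.8 mA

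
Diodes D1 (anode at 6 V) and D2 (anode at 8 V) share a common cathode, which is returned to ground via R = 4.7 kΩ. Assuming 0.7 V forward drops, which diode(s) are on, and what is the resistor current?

Only D2 conducts; I_R ≈ 1.6 mA

Assume both conduct. Then node N would need to be at both 6−0.7 = 5.3 V and 8−0.7 = 7.3 V, which is impossible.
Assume only D2 conducts: V_N = 8 − 0.7 = 7.3 V, so I_R = 7.3/4.7 = 1.55 mA.
Check D1: its anode-to-cathode voltage is 6 − 7.3 = -1.3 V < 0.7 V, so it is off. The assumption is consistent.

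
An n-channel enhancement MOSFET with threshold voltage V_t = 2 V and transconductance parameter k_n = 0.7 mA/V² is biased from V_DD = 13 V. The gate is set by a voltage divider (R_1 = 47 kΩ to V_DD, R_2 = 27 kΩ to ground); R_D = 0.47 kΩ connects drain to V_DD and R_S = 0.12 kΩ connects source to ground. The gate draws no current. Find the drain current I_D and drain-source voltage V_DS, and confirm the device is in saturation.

I_D ≈ 2.2 mA, V_DS ≈ 12 V

V_G = V_DD·R_2/(R_1+R_2) = 13×27/74 = 4.74 V.
Assume saturation: I_D = (k_n/2)(V_GS − V_t)² with V_GS = V_G − I_D·R_S = 4.74 − 0.12·I_D.
Substituting gives 0.00504·I_D² − 1.23·I_D + 2.63 = 0, with roots I_D = 2.16 or 242 mA.
The root I_D = 242 mA gives V_GS = -24.3 V ≤ V_t, so take I_D = 2.16 mA.
Then V_GS = 4.48 V and V_DS = V_DD − I_D(R_D+R_S) = 13 − 2.16×0.59 = 11.7 V.
Saturation requires V_DS ≥ V_GS − V_t = 2.48 V; 11.7 ≥ 2.48 ✓.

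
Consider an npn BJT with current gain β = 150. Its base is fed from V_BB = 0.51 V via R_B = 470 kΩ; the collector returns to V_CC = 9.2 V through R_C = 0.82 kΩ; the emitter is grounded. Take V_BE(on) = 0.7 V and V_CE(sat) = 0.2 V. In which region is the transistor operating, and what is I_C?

V_BB = 0.51 V ≤ V_BE(on) = 0.7 V, so the base-emitter junction is not forward biased.
The transistor is in cutoff: I_B = I_C = 0.

cutoff; I_C ≈ 0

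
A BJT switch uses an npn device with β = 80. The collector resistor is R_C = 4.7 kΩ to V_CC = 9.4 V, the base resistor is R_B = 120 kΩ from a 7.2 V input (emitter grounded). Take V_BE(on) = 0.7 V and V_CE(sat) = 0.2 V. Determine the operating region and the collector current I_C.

saturation; I_C ≈ 2 mA

Assume active: I_B = (7.2 − 0.7)/120 = 0.0542 mA, giving I_C = β·I_B = 4.33 mA.
But then V_CE = 9.4 − 4.33×4.7 = -11 V < V_CE(sat) = 0.2 V — impossible in the active region.
So the transistor is saturated. With V_CE = 0.2 V, I_C = (V_CC − 0.2)/R_C = 9.2/4.7 = 1.96 mA.
Check: β·I_B = 4.33 mA > I_C = 1.96 mA, confirming saturation.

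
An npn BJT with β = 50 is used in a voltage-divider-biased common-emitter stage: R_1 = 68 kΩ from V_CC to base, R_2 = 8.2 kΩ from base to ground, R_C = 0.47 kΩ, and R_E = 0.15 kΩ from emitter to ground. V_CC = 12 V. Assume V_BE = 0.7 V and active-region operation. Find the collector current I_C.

Thevenize the base divider: V_Th = V_CC·R_2/(R_1+R_2) = 12×8.2/76.2 = 1.29 V, R_Th = R_1‖R_2 = 7.32 kΩ.
Base-emitter loop: V_Th = I_B·R_Th + V_BE + (β+1)I_B·R_E, so I_B = (1.29 − 0.7) / (7.32 + 51×0.15) = 0.0395 mA.
I_C = β·I_B = 50×0.0395 = 1.98 mA, and I_E = (β+1)I_B = 2.01 mA.
V_CE = V_CC − I_C·R_C − I_E·R_E = 12 − 1.98×0.47 − 2.01×0.15 = 10.8 V.
V_CE = 10.8 V > 0.2 V confirms active-region operation.

I_C ≈ 2 mA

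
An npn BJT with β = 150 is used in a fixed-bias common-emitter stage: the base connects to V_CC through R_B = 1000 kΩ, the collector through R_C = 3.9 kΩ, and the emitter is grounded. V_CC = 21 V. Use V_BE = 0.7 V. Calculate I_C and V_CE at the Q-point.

Base loop: V_CC = I_B·R_B + V_BE, so I_B = (21 − 0.7)/1000 kΩ = 0.0203 mA.
In the active region I_C = β·I_B = 150 × 0.0203 = 3.05 mA.
Collector loop: V_CE = V_CC − I_C·R_C = 21 − 3.05×3.9 = 9.12 V.
Since V_CE = 9.12 V > V_CE(sat) ≈ 0.2 V, the transistor is in the active region as assumed.

I_C ≈ 3 mA, V_CE ≈ 9.1 V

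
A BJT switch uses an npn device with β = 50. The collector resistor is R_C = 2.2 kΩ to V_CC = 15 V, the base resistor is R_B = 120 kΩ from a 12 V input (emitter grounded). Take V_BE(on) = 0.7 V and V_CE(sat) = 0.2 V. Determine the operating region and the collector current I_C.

active; I_C ≈ 4.7 mA

Assume active. Base-emitter loop: I_B = (V_BB − V_BE)/R_B = (12 − 0.7)/120 = 0.0942 mA.
I_C = β·I_B = 50×0.0942 = 4.71 mA.
V_CE = V_CC − I_C·R_C = 15 − 4.71×2.2 = 4.64 V > V_CE(sat), so the active-region assumption holds.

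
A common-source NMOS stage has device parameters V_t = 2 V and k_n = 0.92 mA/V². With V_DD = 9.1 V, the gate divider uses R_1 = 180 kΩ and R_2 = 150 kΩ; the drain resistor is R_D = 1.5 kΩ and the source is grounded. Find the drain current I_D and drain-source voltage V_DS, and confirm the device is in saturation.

V_G = V_DD·R_2/(R_1+R_2) = 9.1×150/330 = 4.14 V. With the source grounded, V_GS = V_G = 4.14 V.
Assume saturation: I_D = (k_n/2)(V_GS − V_t)² = (0.92/2)×(4.14 − 2)² = 0.46×2.14² = 2.1 mA.
V_DS = V_DD − I_D·R_D = 9.1 − 2.1×1.5 = 5.95 V.
Saturation requires V_DS ≥ V_GS − V_t = 2.14 V; 5.95 ≥ 2.14 ✓.

I_D ≈ 2.1 mA, V_DS ≈ 6 V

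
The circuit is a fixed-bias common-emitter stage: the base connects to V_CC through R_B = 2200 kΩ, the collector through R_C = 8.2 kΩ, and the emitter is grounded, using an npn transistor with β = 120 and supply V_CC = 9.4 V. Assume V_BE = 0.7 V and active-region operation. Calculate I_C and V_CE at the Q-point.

I_C ≈ 0.47 mA, V_CE ≈ 5.5 V

Base loop: V_CC = I_B·R_B + V_BE, so I_B = (9.4 − 0.7)/2200 kΩ = 0.00395 mA.
In the active region I_C = β·I_B = 120 × 0.00395 = 0.475 mA.
Collector loop: V_CE = V_CC − I_C·R_C = 9.4 − 0.475×8.2 = 5.51 V.
Since V_CE = 5.51 V > V_CE(sat) ≈ 0.2 V, the transistor is in the active region as assumed.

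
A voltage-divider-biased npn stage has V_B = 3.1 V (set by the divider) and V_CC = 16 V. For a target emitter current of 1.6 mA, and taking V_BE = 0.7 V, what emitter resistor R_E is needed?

V_E = V_B − V_BE = 3.1 − 0.7 = 2.4 V.
R_E = V_E / I_E = 2.4 / 1.6 = 1.5 kΩ.

R_E ≈ 1.5 kΩ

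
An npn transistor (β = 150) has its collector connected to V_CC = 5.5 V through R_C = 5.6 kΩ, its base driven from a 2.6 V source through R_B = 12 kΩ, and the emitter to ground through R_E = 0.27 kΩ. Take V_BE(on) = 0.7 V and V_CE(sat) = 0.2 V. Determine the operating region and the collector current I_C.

Assume active: I_B = (2.6 − 0.7)/(12 + 151×0.27) = 0.036 mA, I_C = β·I_B = 5.4 mA.
Then V_CE = 5.5 − 5.4×5.6 − 5.44×0.27 = -26.2 V < 0.2 V — the active assumption fails.
Re-solve with V_CE = 0.2 V. KCL at the emitter: V_E/R_E = (V_BB−0.7−V_E)/R_B + (V_CC−0.2−V_E)/R_C, giving V_E = 0.279 V.
I_C = (V_CC − 0.2 − V_E)/R_C = (5.3 − 0.279)/5.6 = 0.897 mA.
Check: I_B = (1.9 − 0.279)/12 = 0.135 mA, and β·I_B = 20.3 mA > I_C, confirming saturation.

saturation; I_C ≈ 0.9 mA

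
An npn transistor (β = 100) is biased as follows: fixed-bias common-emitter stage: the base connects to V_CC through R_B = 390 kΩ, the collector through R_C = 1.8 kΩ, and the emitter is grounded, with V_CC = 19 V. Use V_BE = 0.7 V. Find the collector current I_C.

I_C ≈ 4.7 mA

Base loop: V_CC = I_B·R_B + V_BE, so I_B = (19 − 0.7)/390 kΩ = 0.0469 mA.
In the active region I_C = β·I_B = 100 × 0.0469 = 4.69 mA.
Collector loop: V_CE = V_CC − I_C·R_C = 19 − 4.69×1.8 = 10.6 V.
Since V_CE = 10.6 V > V_CE(sat) ≈ 0.2 V, the transistor is in the active region as assumed.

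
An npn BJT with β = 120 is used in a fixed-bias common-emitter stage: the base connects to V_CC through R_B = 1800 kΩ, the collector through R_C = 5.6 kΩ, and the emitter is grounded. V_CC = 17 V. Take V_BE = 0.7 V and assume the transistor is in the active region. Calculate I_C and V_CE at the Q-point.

I_C ≈ 1.1 mA, V_CE ≈ 11 V

Base loop: V_CC = I_B·R_B + V_BE, so I_B = (17 − 0.7)/1800 kΩ = 0.00906 mA.
In the active region I_C = β·I_B = 120 × 0.00906 = 1.09 mA.
Collector loop: V_CE = V_CC − I_C·R_C = 17 − 1.09×5.6 = 10.9 V.
Since V_CE = 10.9 V > V_CE(sat) ≈ 0.2 V, the transistor is in the active region as assumed.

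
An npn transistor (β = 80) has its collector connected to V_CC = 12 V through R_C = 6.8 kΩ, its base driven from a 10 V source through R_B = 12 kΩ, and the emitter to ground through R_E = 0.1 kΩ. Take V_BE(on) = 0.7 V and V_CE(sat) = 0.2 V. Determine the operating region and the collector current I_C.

Assume active: I_B = (10 − 0.7)/(12 + 81×0.1) = 0.463 mA, I_C = β·I_B = 37 mA.
Then V_CE = 12 − 37×6.8 − 37.5×0.1 = -243 V < 0.2 V — the active assumption fails.
Re-solve with V_CE = 0.2 V. KCL at the emitter: V_E/R_E = (V_BB−0.7−V_E)/R_B + (V_CC−0.2−V_E)/R_C, giving V_E = 0.245 V.
I_C = (V_CC − 0.2 − V_E)/R_C = (11.8 − 0.245)/6.8 = 1.7 mA.
Check: I_B = (9.3 − 0.245)/12 = 0.755 mA, and β·I_B = 60.4 mA > I_C, confirming saturation.

saturation; I_C ≈ 1.7 mA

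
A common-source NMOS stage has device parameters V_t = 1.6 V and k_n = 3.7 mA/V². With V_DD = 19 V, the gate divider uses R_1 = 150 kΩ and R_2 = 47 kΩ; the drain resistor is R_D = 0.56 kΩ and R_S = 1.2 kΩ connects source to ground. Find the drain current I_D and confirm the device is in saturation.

I_D ≈ 1.7 mA

V_G = V_DD·R_2/(R_1+R_2) = 19×47/197 = 4.53 V.
Assume saturation: I_D = (k_n/2)(V_GS − V_t)² with V_GS = V_G − I_D·R_S = 4.53 − 1.2·I_D.
Substituting gives 2.66·I_D² − 14·I_D + 15.9 = 0, with roots I_D = 1.66 or 3.61 mA.
The root I_D = 3.61 mA gives V_GS = 0.203 V ≤ V_t, so take I_D = 1.66 mA.
Then V_GS = 2.55 V and V_DS = V_DD − I_D(R_D+R_S) = 19 − 1.66×1.76 = 16.1 V.
Saturation requires V_DS ≥ V_GS − V_t = 0.946 V; 16.1 ≥ 0.946 ✓.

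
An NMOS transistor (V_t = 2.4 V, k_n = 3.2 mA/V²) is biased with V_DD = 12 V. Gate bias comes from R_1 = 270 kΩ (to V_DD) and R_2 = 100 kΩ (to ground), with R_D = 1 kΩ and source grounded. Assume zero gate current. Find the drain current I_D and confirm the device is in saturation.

V_G = V_DD·R_2/(R_1+R_2) = 12×100/370 = 3.24 V. With the source grounded, V_GS = V_G = 3.24 V.
Assume saturation: I_D = (k_n/2)(V_GS − V_t)² = (3.2/2)×(3.24 − 2.4)² = 1.6×0.843² = 1.14 mA.
V_DS = V_DD − I_D·R_D = 12 − 1.14×1 = 10.9 V.
Saturation requires V_DS ≥ V_GS − V_t = 0.843 V; 10.9 ≥ 0.843 ✓.

I_D ≈ 1.1 mA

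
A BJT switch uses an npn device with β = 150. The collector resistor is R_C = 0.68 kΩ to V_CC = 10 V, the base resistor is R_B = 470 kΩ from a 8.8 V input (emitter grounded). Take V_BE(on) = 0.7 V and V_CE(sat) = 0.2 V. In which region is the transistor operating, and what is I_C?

Assume active. Base-emitter loop: I_B = (V_BB − V_BE)/R_B = (8.8 − 0.7)/470 = 0.0172 mA.
I_C = β·I_B = 150×0.0172 = 2.59 mA.
V_CE = V_CC − I_C·R_C = 10 − 2.59×0.68 = 8.24 V > V_CE(sat), so the active-region assumption holds.

active; I_C ≈ 2.6 mA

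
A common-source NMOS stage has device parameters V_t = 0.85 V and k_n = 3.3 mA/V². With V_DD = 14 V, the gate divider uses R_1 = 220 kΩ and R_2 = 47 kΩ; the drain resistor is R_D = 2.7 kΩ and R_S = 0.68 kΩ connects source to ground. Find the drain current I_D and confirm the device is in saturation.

I_D ≈ 1.1 mA

V_G = V_DD·R_2/(R_1+R_2) = 14×47/267 = 2.46 V.
Assume saturation: I_D = (k_n/2)(V_GS − V_t)² with V_GS = V_G − I_D·R_S = 2.46 − 0.68·I_D.
Substituting gives 0.763·I_D² − 4.62·I_D + 4.3 = 0, with roots I_D = 1.15 or 4.91 mA.
The root I_D = 4.91 mA gives V_GS = -0.875 V ≤ V_t, so take I_D = 1.15 mA.
Then V_GS = 1.68 V and V_DS = V_DD − I_D(R_D+R_S) = 14 − 1.15×3.38 = 10.1 V.
Saturation requires V_DS ≥ V_GS − V_t = 0.834 V; 10.1 ≥ 0.834 ✓.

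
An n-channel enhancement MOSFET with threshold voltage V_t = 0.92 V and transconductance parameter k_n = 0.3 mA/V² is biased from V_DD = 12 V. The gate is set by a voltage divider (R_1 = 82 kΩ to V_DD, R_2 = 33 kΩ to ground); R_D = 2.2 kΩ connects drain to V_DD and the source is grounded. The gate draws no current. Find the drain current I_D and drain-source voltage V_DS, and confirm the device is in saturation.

I_D ≈ 0.96 mA, V_DS ≈ 9.9 V

V_G = V_DD·R_2/(R_1+R_2) = 12×33/115 = 3.44 V. With the source grounded, V_GS = V_G = 3.44 V.
Assume saturation: I_D = (k_n/2)(V_GS − V_t)² = (0.3/2)×(3.44 − 0.92)² = 0.15×2.52² = 0.955 mA.
V_DS = V_DD − I_D·R_D = 12 − 0.955×2.2 = 9.9 V.
Saturation requires V_DS ≥ V_GS − V_t = 2.52 V; 9.9 ≥ 2.52 ✓.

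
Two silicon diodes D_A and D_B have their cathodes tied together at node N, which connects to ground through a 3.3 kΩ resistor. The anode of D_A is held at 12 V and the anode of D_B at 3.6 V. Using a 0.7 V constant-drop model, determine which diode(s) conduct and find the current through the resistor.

Assume both conduct. Then node N would need to be at both 12−0.7 = 11.3 V and 3.6−0.7 = 2.9 V, which is impossible.
Assume only D_A conducts: V_N = 12 − 0.7 = 11.3 V, so I_R = 11.3/3.3 = 3.42 mA.
Check D_B: its anode-to-cathode voltage is 3.6 − 11.3 = -7.7 V < 0.7 V, so it is off. The assumption is consistent.

Only D_A conducts; I_R ≈ 3.4 mA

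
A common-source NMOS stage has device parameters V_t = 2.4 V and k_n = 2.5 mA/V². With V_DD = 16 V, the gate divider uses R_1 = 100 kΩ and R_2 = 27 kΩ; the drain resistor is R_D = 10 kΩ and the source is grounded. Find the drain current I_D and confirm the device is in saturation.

V_G = V_DD·R_2/(R_1+R_2) = 16×27/127 = 3.4 V. With the source grounded, V_GS = V_G = 3.4 V.
Assume saturation: I_D = (k_n/2)(V_GS − V_t)² = (2.5/2)×(3.4 − 2.4)² = 1.25×1² = 1.25 mA.
V_DS = V_DD − I_D·R_D = 16 − 1.25×10 = 3.46 V.
Saturation requires V_DS ≥ V_GS − V_t = 1 V; 3.46 ≥ 1 ✓.

I_D ≈ 1.3 mA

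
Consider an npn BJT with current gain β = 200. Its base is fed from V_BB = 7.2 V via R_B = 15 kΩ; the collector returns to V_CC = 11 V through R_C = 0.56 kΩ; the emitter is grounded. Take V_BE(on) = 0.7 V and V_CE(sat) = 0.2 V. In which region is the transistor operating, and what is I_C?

Assume active: I_B = (7.2 − 0.7)/15 = 0.433 mA, giving I_C = β·I_B = 86.7 mA.
But then V_CE = 11 − 86.7×0.56 = -37.5 V < V_CE(sat) = 0.2 V — impossible in the active region.
So the transistor is saturated. With V_CE = 0.2 V, I_C = (V_CC − 0.2)/R_C = 10.8/0.56 = 19.3 mA.
Check: β·I_B = 86.7 mA > I_C = 19.3 mA, confirming saturation.

saturation; I_C ≈ 19 mA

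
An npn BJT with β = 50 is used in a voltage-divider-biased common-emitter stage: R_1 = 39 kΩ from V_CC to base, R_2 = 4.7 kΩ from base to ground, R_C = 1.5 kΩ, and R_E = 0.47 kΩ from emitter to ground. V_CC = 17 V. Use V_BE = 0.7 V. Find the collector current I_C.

I_C ≈ 2 mA

Thevenize the base divider: V_Th = V_CC·R_2/(R_1+R_2) = 17×4.7/43.7 = 1.83 V, R_Th = R_1‖R_2 = 4.19 kΩ.
Base-emitter loop: V_Th = I_B·R_Th + V_BE + (β+1)I_B·R_E, so I_B = (1.83 − 0.7) / (4.19 + 51×0.47) = 0.0401 mA.
I_C = β·I_B = 50×0.0401 = 2 mA, and I_E = (β+1)I_B = 2.04 mA.
V_CE = V_CC − I_C·R_C − I_E·R_E = 17 − 2×1.5 − 2.04×0.47 = 13 V.
V_CE = 13 V > 0.2 V confirms active-region operation.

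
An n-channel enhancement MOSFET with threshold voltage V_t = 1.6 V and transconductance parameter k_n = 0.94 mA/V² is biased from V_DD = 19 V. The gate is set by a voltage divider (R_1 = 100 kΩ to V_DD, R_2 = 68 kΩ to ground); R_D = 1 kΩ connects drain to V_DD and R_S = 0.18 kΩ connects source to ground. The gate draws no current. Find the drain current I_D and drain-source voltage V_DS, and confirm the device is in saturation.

V_G = V_DD·R_2/(R_1+R_2) = 19×68/168 = 7.69 V.
Assume saturation: I_D = (k_n/2)(V_GS − V_t)² with V_GS = V_G − I_D·R_S = 7.69 − 0.18·I_D.
Substituting gives 0.0152·I_D² − 2.03·I_D + 17.4 = 0, with roots I_D = 9.22 or 124 mA.
The root I_D = 124 mA gives V_GS = -14.7 V ≤ V_t, so take I_D = 9.22 mA.
Then V_GS = 6.03 V and V_DS = V_DD − I_D(R_D+R_S) = 19 − 9.22×1.18 = 8.12 V.
Saturation requires V_DS ≥ V_GS − V_t = 4.43 V; 8.12 ≥ 4.43 ✓.

I_D ≈ 9.2 mA, V_DS ≈ 8.1 V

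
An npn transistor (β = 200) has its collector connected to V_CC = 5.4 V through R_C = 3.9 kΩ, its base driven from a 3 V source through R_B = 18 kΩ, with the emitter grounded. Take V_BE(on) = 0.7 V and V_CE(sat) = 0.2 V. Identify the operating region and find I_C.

Assume active: I_B = (3 − 0.7)/18 = 0.128 mA, giving I_C = β·I_B = 25.6 mA.
But then V_CE = 5.4 − 25.6×3.9 = -94.3 V < V_CE(sat) = 0.2 V — impossible in the active region.
So the transistor is saturated. With V_CE = 0.2 V, I_C = (V_CC − 0.2)/R_C = 5.2/3.9 = 1.33 mA.
Check: β·I_B = 25.6 mA > I_C = 1.33 mA, confirming saturation.

saturation; I_C ≈ 1.3 mA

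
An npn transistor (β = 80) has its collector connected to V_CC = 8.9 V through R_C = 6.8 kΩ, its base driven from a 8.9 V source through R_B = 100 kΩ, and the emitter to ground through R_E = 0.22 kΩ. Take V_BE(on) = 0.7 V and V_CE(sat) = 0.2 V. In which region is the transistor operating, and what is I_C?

Assume active: I_B = (8.9 − 0.7)/(100 + 81×0.22) = 0.0696 mA, I_C = β·I_B = 5.57 mA.
Then V_CE = 8.9 − 5.57×6.8 − 5.64×0.22 = -30.2 V < 0.2 V — the active assumption fails.
Re-solve with V_CE = 0.2 V. KCL at the emitter: V_E/R_E = (V_BB−0.7−V_E)/R_B + (V_CC−0.2−V_E)/R_C, giving V_E = 0.29 V.
I_C = (V_CC − 0.2 − V_E)/R_C = (8.7 − 0.29)/6.8 = 1.24 mA.
Check: I_B = (8.2 − 0.29)/100 = 0.0791 mA, and β·I_B = 6.33 mA > I_C, confirming saturation.

saturation; I_C ≈ 1.2 mA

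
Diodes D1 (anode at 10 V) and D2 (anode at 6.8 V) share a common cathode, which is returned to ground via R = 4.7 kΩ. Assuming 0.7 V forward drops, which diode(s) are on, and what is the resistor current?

Assume both conduct. Then node N would need to be at both 10−0.7 = 9.3 V and 6.8−0.7 = 6.1 V, which is impossible.
Assume only D1 conducts: V_N = 10 − 0.7 = 9.3 V, so I_R = 9.3/4.7 = 1.98 mA.
Check D2: its anode-to-cathode voltage is 6.8 − 9.3 = -2.5 V < 0.7 V, so it is off. The assumption is consistent.

Only D1 conducts; I_R ≈ 2 mA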